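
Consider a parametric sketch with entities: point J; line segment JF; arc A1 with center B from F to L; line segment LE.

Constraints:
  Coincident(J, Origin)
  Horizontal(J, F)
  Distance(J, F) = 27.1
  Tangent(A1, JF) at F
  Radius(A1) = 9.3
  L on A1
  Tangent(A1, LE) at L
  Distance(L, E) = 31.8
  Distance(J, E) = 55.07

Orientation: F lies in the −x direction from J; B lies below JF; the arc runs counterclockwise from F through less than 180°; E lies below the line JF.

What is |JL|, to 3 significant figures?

37.5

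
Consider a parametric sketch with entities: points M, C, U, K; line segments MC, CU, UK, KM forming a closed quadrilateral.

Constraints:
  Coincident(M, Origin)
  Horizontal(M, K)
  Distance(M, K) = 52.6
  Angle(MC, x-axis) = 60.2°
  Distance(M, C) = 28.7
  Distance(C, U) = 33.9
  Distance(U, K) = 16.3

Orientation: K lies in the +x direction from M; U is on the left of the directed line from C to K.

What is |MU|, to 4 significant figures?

49.16

Checks: |CU| = 33.90 ✓; |UK| = 16.30 ✓.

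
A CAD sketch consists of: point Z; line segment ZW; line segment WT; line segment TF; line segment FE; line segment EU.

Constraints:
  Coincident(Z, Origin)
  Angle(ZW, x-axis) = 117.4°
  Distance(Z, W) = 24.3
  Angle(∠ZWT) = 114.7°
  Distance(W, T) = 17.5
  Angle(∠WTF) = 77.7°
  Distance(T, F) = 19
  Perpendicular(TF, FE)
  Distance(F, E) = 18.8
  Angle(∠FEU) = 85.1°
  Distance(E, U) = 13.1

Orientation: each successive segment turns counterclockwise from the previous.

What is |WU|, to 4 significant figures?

2.295

TF is perpendicular to FE, so FE runs at 15.00°; with |FE| = 18.8, E = (-5.586, 7.263). ∠FEU = 85.1° gives EU at 109.9° from the x-axis; with |EU| = 13.1, U = (-10.05, 19.58). Then |WU| = |U − W| = 2.295.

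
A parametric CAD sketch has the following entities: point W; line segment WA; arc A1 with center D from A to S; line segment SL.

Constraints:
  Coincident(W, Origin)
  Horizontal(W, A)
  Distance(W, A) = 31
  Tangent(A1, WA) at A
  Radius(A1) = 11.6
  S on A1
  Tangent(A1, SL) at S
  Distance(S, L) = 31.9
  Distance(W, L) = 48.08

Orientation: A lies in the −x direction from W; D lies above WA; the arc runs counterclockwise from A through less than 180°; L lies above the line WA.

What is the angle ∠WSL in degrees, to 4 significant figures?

122.5°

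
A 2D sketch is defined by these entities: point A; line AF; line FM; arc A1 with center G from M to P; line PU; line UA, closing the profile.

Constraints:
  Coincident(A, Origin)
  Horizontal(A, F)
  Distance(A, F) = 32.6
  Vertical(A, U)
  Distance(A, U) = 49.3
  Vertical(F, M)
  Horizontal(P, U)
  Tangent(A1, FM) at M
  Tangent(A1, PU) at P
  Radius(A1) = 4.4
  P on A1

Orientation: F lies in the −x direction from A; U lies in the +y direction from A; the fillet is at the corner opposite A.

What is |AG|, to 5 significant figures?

53.021

A is at the origin; AF is horizontal with |AF| = 32.6 and F on the −x side, so F = (-32.600, 0.0000). AU is vertical with |AU| = 49.3 and U on the +y side, so U = (0.0000, 49.300). The virtual corner opposite A is at (-32.600, 49.300). A1 meets FM tangentially, so GM is at right angles to FM and tangency of A1 to PU means the radius GP is perpendicular to PU, with radius 4.4, so the center G sits 4.4 in from both sides at G = (-28.200, 44.900). Then |AG| = |G − A| = 53.021.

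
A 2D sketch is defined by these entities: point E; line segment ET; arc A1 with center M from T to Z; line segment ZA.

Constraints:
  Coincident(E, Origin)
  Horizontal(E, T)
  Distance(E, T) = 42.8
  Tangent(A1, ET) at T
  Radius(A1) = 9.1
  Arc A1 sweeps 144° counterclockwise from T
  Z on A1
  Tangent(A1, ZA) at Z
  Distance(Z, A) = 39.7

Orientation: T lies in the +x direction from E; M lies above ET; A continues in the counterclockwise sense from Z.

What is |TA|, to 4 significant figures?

47.96

On A1, T sits at bearing -90° from M; a 144° counterclockwise sweep puts Z at bearing 54°, so Z = M + 9.1·(cos 54°, sin 54°) = (48.15, 16.46). A1 meets ZA tangentially, so MZ is at right angles to ZA, so ZA runs along (−sin 54°, cos 54°); with |ZA| = 39.7, A = (16.03, 39.80). Then |TA| = |A − T| = 47.96.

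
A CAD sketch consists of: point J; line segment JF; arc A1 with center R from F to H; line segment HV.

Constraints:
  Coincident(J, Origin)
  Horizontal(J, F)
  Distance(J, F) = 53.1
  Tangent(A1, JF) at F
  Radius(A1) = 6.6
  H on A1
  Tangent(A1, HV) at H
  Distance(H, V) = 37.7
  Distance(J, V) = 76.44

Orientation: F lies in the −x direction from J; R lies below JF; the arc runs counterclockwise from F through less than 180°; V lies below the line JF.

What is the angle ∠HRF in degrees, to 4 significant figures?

85.31°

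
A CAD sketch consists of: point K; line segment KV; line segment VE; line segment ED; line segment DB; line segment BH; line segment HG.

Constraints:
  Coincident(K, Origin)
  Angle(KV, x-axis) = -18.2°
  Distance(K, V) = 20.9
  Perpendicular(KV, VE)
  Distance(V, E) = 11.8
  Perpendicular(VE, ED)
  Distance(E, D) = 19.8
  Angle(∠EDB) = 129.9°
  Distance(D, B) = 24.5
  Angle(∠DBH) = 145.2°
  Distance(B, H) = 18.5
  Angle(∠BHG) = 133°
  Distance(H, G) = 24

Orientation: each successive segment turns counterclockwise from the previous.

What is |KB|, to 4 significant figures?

16.20

VE ⟂ ED, so ED runs at 161.8°; with |ED| = 19.8, D = (4.731, 10.87). ∠EDB = 129.9° gives DB at -148.1° from the x-axis; with |DB| = 24.5, B = (-16.07, -2.081). Then |KB| = |B − K| = 16.20.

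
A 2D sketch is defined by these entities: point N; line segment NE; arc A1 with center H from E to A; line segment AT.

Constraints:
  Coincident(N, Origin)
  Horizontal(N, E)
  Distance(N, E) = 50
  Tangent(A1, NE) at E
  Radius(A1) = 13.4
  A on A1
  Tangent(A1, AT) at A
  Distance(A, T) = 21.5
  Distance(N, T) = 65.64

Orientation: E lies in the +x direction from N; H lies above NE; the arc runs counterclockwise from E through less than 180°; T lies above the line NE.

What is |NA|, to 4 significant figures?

65.01

N is at the origin; NE is horizontal with |NE| = 50.0 and E on the +x side, so E = (50.00, 0.000). The tangent condition forces HE to be normal to NE, so H = E + (0, 13.4) = (50.00, 13.40). Since HA ⟂ AT (tangency), |HT| = √(13.4² + 21.5²) = 25.33 regardless of where A sits on A1. So T lies on both circle(N, 65.64) and circle(H, 25.33); the above-NE intersection is T = (53.14, 38.54). A is the foot of the tangent from T: A = (62.16, 19.03).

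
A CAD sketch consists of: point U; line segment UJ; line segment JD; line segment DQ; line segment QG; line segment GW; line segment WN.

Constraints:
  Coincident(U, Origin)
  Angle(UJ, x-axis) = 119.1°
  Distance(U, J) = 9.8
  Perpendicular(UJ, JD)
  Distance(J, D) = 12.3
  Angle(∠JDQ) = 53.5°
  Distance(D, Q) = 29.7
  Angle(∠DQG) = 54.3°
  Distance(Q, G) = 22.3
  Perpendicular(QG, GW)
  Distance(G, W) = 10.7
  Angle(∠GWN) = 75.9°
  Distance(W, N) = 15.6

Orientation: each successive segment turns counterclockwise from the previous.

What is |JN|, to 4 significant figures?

14.97

QG is perpendicular to GW, so GW runs at -168.7°; with |GW| = 10.7, W = (-3.328, 10.08). ∠GWN = 75.9° gives WN at -64.60° from the x-axis; with |WN| = 15.6, N = (3.363, -4.009). Then |JN| = |N − J| = 14.97.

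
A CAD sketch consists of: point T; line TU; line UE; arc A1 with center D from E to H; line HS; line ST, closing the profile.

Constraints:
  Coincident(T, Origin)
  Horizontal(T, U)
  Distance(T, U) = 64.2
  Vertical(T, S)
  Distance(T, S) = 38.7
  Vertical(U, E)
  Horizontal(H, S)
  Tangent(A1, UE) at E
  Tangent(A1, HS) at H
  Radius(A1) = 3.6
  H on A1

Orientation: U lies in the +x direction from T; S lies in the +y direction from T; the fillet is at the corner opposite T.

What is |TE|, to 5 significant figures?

73.169

The virtual corner opposite T is at (64.200, 38.700). A1 meets UE tangentially, so DE is at right angles to UE and the tangent condition forces DH to be normal to HS, with radius 3.6, so the center D sits 3.6 in from both sides at D = (60.600, 35.100). That places the tangent points at E = (64.200, 35.100) on UE and H = (60.600, 38.700) on HS. Then |TE| = |E − T| = 73.169.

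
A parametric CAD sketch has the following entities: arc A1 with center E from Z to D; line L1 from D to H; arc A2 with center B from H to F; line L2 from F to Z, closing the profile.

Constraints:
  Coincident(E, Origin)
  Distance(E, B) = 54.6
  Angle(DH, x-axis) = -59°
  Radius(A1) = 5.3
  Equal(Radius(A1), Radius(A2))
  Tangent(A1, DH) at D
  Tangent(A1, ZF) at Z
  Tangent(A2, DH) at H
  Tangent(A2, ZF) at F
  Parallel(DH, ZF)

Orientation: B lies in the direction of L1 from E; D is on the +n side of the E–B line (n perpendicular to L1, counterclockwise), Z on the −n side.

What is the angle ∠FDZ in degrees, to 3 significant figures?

79.0°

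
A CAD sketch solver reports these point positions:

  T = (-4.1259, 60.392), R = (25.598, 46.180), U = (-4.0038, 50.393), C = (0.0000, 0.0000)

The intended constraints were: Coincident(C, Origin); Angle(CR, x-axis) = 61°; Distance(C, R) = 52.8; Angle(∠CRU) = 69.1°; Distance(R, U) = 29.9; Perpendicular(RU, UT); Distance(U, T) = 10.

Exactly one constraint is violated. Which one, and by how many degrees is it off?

Perpendicular(RU, UT) — off by 8.80°.

C = (0.00, 0.00) ✓; CR at 61.00° ✓; |CR| = 52.80 ✓; ∠CRU = 69.10° ✓; |RU| = 29.90 ✓; ∠(RU, UT) = 81.20° ✗; |UT| = 10.00 ✓.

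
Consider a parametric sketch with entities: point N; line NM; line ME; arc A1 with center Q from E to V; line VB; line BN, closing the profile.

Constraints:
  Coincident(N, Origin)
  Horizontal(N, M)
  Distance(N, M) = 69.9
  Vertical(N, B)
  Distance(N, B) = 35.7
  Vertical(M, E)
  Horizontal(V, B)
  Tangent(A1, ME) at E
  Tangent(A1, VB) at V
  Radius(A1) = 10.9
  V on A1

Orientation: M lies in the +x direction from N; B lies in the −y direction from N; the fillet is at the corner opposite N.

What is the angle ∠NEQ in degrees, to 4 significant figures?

19.53°

The virtual corner opposite N is at (69.90, -35.70). The tangent condition forces QE to be normal to ME and the tangent condition forces QV to be normal to VB, with radius 10.9, so the center Q sits 10.9 in from both sides at Q = (59.00, -24.80). That places the tangent points at E = (69.90, -24.80) on ME and V = (59.00, -35.70) on VB. Then cos ∠NEQ = EN·EQ / (|EN||EQ|), giving 19.53°.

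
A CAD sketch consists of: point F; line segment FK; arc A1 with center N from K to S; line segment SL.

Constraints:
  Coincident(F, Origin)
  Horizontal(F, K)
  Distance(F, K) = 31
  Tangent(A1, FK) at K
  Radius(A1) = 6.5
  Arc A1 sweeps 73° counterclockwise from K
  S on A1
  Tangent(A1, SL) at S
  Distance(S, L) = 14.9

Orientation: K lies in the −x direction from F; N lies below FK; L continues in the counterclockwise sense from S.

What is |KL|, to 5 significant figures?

21.611

On A1, K sits at bearing 90° from N; a 73° counterclockwise sweep puts S at bearing 163°, so S = N + 6.5·(cos 163°, sin 163°) = (-37.216, -4.5996). Tangency of A1 to SL means the radius NS is perpendicular to SL, so SL runs along (−sin 163°, cos 163°); with |SL| = 14.9, L = (-41.572, -18.849). Then |KL| = |L − K| = 21.611.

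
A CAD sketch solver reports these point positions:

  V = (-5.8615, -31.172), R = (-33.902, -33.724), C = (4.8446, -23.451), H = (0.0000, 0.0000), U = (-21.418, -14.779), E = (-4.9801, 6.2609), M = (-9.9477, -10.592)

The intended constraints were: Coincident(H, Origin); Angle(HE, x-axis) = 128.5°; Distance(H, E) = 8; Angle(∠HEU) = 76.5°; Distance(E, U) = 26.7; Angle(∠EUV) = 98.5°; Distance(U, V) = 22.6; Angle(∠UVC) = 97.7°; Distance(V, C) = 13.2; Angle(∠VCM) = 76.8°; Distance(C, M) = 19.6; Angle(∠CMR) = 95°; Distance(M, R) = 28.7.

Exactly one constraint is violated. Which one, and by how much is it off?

Distance(M, R) = 28.7 — off by 4.60.

H = (0.00, 0.00) ✓; HE at 128.5° ✓; |HE| = 8.000 ✓; ∠HEU = 76.50° ✓; |EU| = 26.70 ✓; ∠EUV = 98.50° ✓; |UV| = 22.60 ✓; ∠UVC = 97.70° ✓; |VC| = 13.20 ✓; ∠VCM = 76.80° ✓; |CM| = 19.60 ✓; ∠CMR = 95.00° ✓; |MR| = 33.30 ✗.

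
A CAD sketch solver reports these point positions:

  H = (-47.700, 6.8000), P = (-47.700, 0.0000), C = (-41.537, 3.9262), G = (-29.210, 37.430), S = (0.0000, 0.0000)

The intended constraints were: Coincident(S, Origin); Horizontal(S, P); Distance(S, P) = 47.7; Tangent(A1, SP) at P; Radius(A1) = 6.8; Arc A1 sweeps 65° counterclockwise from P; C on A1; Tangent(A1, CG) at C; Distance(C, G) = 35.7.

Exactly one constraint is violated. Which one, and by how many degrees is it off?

Tangent(A1, CG) at C — off by 4.80°.

S = (0.00, 0.00) ✓; S.y = 0.00, P.y = 0.00 ✓; |SP| = 47.70 ✓; ∠(HP, PS) = 90.00° ✓; |HP| = 6.800 ✓; bearing(H→C) − bearing(H→P) = 65.00° ✓; |HC| = 6.800 ✓; ∠(HC, CG) = 85.20° ✗; |CG| = 35.70 ✓.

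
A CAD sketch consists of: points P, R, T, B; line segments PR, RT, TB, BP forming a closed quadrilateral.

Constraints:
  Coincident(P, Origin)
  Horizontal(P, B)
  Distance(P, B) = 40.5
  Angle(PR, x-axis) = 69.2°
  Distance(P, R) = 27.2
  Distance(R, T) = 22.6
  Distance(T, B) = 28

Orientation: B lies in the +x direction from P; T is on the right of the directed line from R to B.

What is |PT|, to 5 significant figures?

13.021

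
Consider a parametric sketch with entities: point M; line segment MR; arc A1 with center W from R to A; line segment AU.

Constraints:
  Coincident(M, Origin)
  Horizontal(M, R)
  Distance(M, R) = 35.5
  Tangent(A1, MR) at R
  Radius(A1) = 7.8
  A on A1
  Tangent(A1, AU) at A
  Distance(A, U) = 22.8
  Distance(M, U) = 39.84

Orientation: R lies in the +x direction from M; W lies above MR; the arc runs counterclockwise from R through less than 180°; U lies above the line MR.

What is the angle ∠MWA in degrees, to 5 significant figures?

150.77°

M is at the origin; M and R share the same y with |MR| = 35.5 and R on the +x side, so R = (35.500, 0.0000). Since A1 is tangent to MR there, WR ⟂ MR, so W = R + (0, 7.8) = (35.500, 7.8000). Since WA ⟂ AU (tangency), |WU| = √(7.8² + 22.8²) = 24.097 regardless of where A sits on A1. So U lies on both circle(M, 39.84) and circle(W, 24.097); the above-MR intersection is U = (26.187, 30.025). A is the foot of the tangent from U: A = (41.331, 12.981).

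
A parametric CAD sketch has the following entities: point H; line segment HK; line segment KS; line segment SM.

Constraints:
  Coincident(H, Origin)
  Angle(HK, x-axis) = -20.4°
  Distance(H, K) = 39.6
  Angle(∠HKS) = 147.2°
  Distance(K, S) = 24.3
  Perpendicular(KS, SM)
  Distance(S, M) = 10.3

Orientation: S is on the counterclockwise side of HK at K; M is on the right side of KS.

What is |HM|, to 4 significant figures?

65.76

∠HKS = 147.2°, so KS runs at -20.4° + (180° − 147.2°) = 12.40° from the x-axis; with |KS| = 24.3, S = K + 24.3·(cos 12.40°, sin 12.40°) = (60.85, -8.585). The perpendicularity gives SM at right angles to KS; with |SM| = 10.3 on the right of KS, M = S + 10.3·(0.2147, -0.9767) = (63.06, -18.65). Then |HM| = |M − H| = 65.76.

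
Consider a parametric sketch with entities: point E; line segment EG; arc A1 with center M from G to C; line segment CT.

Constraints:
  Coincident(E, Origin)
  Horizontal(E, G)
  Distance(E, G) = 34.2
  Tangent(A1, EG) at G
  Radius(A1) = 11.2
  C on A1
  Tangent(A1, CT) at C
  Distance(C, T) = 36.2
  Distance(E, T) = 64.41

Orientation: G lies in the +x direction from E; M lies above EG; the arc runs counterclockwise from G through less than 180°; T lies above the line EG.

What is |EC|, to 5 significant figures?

46.928

Checks: E = (0.00, 0.00) ✓; ∠(MG, GE) = 90.00° ✓; |MC| = 11.20 ✓; ∠(MC, CT) = 90.00° ✓; |CT| = 36.20 ✓; |ET| = 64.41 ✓.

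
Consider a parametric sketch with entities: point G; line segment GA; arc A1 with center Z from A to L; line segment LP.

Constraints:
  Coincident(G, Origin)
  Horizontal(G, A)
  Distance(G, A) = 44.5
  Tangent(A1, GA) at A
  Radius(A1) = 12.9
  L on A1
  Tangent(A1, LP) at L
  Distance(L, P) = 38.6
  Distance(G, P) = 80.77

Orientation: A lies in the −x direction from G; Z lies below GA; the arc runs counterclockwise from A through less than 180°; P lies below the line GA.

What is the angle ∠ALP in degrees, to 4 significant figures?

140.8°

Checks: |ZL| = 12.90 ✓; ∠(ZL, LP) = 90.00° ✓; |LP| = 38.60 ✓; |GP| = 80.77 ✓.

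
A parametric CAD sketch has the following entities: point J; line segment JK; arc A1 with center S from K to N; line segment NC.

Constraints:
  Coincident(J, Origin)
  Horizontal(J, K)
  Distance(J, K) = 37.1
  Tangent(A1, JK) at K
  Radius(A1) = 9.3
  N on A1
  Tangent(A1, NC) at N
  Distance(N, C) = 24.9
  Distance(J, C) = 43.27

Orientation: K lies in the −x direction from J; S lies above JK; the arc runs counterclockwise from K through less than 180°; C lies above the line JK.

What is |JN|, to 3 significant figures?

29.2

Checks: J = (0.00, 0.00) ✓; |SN| = 9.300 ✓; ∠(SN, NC) = 90.00° ✓; |NC| = 24.90 ✓; |JC| = 43.27 ✓.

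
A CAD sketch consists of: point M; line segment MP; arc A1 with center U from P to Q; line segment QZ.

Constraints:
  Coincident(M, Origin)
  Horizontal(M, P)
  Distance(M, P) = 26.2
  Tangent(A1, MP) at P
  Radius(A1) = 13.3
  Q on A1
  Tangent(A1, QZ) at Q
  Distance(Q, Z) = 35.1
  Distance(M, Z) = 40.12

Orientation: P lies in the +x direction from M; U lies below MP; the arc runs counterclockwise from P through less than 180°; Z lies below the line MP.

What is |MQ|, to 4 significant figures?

16.12

M is at the origin; MP is horizontal with |MP| = 26.2 and P on the +x side, so P = (26.20, 0.000). Since A1 is tangent to MP there, UP ⟂ MP, so U = P + (0, -13.3) = (26.20, -13.30). Since UQ ⟂ QZ (tangency), |UZ| = √(13.3² + 35.1²) = 37.54 regardless of where Q sits on A1. So Z lies on both circle(M, 40.12) and circle(U, 37.54); the below-MP intersection is Z = (-0.06005, -40.12). Q is the foot of the tangent from Z: Q = (14.02, -7.966).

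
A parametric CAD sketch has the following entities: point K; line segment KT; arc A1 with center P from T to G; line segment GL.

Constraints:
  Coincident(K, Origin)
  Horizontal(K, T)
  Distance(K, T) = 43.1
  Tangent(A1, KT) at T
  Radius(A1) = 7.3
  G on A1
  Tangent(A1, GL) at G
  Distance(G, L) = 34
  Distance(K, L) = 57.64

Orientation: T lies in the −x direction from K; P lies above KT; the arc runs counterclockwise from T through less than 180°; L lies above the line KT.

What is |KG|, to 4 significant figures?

36.75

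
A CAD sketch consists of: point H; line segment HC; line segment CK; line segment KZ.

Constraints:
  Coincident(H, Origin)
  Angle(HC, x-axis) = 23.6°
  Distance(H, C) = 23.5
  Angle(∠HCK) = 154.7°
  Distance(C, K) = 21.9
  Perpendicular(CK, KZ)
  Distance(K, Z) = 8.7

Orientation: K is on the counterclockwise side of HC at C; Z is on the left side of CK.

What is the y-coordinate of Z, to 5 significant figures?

31.630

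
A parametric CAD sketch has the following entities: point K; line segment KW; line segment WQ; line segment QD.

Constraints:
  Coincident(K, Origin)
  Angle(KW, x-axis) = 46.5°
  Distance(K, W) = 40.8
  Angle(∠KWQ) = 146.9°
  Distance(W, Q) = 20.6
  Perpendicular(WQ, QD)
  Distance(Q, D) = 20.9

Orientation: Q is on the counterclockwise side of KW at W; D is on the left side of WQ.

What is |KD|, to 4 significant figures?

54.80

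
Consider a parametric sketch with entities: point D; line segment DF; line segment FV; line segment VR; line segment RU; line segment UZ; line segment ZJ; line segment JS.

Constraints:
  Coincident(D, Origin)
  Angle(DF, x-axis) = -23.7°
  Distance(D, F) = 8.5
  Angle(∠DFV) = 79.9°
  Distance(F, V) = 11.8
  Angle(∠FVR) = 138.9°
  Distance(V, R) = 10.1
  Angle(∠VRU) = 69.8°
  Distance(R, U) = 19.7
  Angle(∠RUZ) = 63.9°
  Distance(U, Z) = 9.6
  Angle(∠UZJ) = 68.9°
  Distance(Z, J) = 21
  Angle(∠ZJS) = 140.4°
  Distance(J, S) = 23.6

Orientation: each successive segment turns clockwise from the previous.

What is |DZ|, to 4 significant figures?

1.870

∠VRU = 69.8° gives RU at 84.90° from the x-axis; with |RU| = 19.7, U = (-6.781, 3.769). ∠RUZ = 63.9° gives UZ at -31.20° from the x-axis; with |UZ| = 9.6, Z = (1.430, -1.204). Then |DZ| = |Z − D| = 1.870.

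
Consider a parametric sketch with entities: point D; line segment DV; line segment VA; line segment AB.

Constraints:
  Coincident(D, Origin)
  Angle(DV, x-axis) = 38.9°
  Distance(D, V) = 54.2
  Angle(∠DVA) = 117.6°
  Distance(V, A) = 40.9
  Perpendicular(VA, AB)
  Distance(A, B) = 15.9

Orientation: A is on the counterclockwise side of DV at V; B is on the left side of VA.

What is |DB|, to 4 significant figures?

73.42

D is at the origin; DV runs at 38.9° with length 54.2, so V = 54.2·(cos 38.9°, sin 38.9°) = (42.18, 34.04). ∠DVA = 117.6°, so VA runs at 38.9° + (180° − 117.6°) = 101.3° from the x-axis; with |VA| = 40.9, A = V + 40.9·(cos 101.3°, sin 101.3°) = (34.17, 74.14). The perpendicularity gives AB at right angles to VA; with |AB| = 15.9 on the left of VA, B = A + 15.9·(-0.9806, -0.1959) = (18.57, 71.03). Then |DB| = |B − D| = 73.42.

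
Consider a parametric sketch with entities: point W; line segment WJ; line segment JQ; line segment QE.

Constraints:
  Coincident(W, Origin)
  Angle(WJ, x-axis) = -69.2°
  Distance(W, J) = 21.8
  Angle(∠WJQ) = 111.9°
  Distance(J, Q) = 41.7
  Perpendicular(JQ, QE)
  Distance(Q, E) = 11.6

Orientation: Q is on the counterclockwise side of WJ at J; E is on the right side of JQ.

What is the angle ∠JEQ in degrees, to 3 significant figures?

74.5°

W is at the origin; WJ runs at -69.2° with length 21.8, so J = 21.8·(cos -69.2°, sin -69.2°) = (7.74, -20.4). ∠WJQ = 111.9°, so JQ runs at -69.2° + (180° − 111.9°) = -1.10° from the x-axis; with |JQ| = 41.7, Q = J + 41.7·(cos -1.10°, sin -1.10°) = (49.4, -21.2). JQ ⟂ QE; with |QE| = 11.6 on the right of JQ, E = Q + 11.6·(-0.0192, -1.00) = (49.2, -32.8). Then cos ∠JEQ = EJ·EQ / (|EJ||EQ|), giving 74.5°.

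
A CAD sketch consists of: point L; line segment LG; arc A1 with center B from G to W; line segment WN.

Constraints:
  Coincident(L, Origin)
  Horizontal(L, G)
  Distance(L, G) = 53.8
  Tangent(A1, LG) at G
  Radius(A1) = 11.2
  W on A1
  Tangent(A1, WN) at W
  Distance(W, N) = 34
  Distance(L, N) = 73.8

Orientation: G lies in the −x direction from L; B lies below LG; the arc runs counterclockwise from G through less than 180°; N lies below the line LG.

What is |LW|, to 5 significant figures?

66.151

L is at the origin; LG is horizontal with |LG| = 53.8 and G on the −x side, so G = (-53.800, 0.0000). Tangency of A1 to LG means the radius BG is perpendicular to LG, so B = G + (0, -11.2) = (-53.800, -11.200). Since BW ⟂ WN (tangency), |BN| = √(11.2² + 34.0²) = 35.797 regardless of where W sits on A1. So N lies on both circle(L, 73.8) and circle(B, 35.797); the below-LG intersection is N = (-57.020, -46.852). W is the foot of the tangent from N: W = (-64.710, -13.733).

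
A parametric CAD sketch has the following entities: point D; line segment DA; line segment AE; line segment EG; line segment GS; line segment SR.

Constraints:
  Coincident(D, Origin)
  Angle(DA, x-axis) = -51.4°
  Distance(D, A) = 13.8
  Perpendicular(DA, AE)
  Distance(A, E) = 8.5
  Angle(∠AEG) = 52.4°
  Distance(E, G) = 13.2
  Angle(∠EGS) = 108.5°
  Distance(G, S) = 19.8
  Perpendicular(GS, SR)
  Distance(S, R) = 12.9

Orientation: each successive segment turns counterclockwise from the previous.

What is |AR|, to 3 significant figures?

16.3

D is at the origin; DA runs at -51.4° with length 13.8, so A = (8.61, -10.8). DA is perpendicular to AE, so AE runs at 38.6°; with |AE| = 8.5, E = (15.3, -5.48). ∠AEG = 52.4° gives EG at 166° from the x-axis; with |EG| = 13.2, G = (2.43, -2.33). ∠EGS = 108.5° gives GS at -122° from the x-axis; with |GS| = 19.8, S = (-8.15, -19.1). GS is perpendicular to SR, so SR runs at -32.3°; with |SR| = 12.9, R = (2.76, -26.0). Then |AR| = |R − A| = 16.3.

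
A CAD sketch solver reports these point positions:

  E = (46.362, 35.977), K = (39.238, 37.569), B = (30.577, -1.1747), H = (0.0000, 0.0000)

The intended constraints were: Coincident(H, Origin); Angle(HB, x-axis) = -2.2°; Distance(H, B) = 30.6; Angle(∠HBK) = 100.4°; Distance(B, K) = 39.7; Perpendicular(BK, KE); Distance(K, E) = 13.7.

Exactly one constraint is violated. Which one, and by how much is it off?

Distance(K, E) = 13.7 — off by 6.40.

H = (0.00, 0.00) ✓; HB at -2.200° ✓; |HB| = 30.60 ✓; ∠HBK = 100.4° ✓; |BK| = 39.70 ✓; ∠(BK, KE) = 90.00° ✓; |KE| = 7.300 ✗.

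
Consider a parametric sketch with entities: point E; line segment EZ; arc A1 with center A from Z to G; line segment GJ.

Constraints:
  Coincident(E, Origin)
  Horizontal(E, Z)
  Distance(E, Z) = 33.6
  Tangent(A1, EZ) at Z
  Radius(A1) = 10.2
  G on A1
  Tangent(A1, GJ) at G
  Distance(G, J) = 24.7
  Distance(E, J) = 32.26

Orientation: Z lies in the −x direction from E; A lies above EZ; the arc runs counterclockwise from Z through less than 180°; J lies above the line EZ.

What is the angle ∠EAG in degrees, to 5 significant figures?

6.4419°

Checks: |AG| = 10.20 ✓; ∠(AG, GJ) = 90.00° ✓; |GJ| = 24.70 ✓; |EJ| = 32.26 ✓.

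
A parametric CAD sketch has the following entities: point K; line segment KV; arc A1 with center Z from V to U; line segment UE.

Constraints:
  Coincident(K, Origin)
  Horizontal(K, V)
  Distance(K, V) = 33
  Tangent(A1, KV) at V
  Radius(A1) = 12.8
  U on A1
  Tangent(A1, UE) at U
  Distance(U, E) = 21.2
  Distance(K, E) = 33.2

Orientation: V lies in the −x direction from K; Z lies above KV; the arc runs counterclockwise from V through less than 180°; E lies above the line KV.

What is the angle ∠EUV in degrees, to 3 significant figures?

143°

Checks: |ZU| = 12.80 ✓; ∠(ZU, UE) = 90.00° ✓; |UE| = 21.20 ✓; |KE| = 33.20 ✓.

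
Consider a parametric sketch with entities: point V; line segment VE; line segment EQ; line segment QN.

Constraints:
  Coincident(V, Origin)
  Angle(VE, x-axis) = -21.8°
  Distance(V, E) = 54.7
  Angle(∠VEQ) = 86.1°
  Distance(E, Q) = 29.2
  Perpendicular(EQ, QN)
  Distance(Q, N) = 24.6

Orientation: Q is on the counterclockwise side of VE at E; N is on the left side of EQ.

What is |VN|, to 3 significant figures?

39.3

V is at the origin; VE runs at -21.8° with length 54.7, so E = 54.7·(cos -21.8°, sin -21.8°) = (50.8, -20.3). ∠VEQ = 86.1°, so EQ runs at -21.8° + (180° − 86.1°) = 72.1° from the x-axis; with |EQ| = 29.2, Q = E + 29.2·(cos 72.1°, sin 72.1°) = (59.8, 7.47). EQ is perpendicular to QN; with |QN| = 24.6 on the left of EQ, N = Q + 24.6·(-0.952, 0.307) = (36.4, 15.0). Then |VN| = |N − V| = 39.3.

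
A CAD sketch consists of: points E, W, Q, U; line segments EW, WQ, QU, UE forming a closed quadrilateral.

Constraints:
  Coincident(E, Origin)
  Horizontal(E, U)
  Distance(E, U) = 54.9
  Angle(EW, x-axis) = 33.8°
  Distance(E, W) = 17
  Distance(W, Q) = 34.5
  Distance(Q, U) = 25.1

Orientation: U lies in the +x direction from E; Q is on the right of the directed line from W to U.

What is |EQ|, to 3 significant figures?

40.1

E is at the origin; E and U share the same y with |EU| = 54.9 and U in +x, so U = (54.9, 0). EW runs at 33.8° with |EW| = 17.0, so W = (14.1, 9.46). Q is determined by |WQ| = 34.5 and |QU| = 25.1 together: it lies at the intersection of circle(W, 34.5) and circle(U, 25.1). With |WU| = 41.9, the foot of the radical line on WU is 27.6 from W and the perpendicular offset is √(34.5² − 27.6²) = 20.7. Taking the right-of-WU solution: Q = (36.4, -16.9).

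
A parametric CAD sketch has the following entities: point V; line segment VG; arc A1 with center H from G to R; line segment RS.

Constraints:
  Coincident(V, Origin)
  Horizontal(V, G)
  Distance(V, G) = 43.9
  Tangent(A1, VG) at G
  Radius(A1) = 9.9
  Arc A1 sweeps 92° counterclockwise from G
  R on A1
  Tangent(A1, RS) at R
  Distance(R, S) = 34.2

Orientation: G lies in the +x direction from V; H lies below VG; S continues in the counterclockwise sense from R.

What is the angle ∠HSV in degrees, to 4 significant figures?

52.54°

V is at the origin; V and G share the same y with |VG| = 43.9 and G on the +x side, so G = (43.90, 0.000). Tangency of A1 to VG means the radius HG is perpendicular to VG, so H = G + (0, -9.9) = (43.90, -9.900). On A1, G sits at bearing 90° from H; a 92° counterclockwise sweep puts R at bearing 182°, so R = H + 9.9·(cos 182°, sin 182°) = (34.01, -10.25). The tangent condition forces HR to be normal to RS, so RS runs along (−sin 182°, cos 182°); with |RS| = 34.2, S = (35.20, -44.42). Then cos ∠HSV = SH·SV / (|SH||SV|), giving 52.54°.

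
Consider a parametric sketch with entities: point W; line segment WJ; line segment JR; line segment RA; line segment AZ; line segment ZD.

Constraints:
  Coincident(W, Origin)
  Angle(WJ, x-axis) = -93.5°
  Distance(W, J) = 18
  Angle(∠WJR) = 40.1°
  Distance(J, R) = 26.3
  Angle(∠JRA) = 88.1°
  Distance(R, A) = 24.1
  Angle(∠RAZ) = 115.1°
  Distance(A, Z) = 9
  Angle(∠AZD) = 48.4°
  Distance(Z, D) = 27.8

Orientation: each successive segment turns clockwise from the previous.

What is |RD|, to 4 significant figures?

1.288

W is at the origin; WJ runs at -93.5° with length 18.0, so J = (-1.099, -17.97). ∠WJR = 40.1° gives JR at 126.6° from the x-axis; with |JR| = 26.3, R = (-16.78, 3.148). ∠JRA = 88.1° gives RA at 34.70° from the x-axis; with |RA| = 24.1, A = (3.034, 16.87). ∠RAZ = 115.1° gives AZ at -30.20° from the x-axis; with |AZ| = 9.0, Z = (10.81, 12.34). ∠AZD = 48.4° gives ZD at -161.8° from the x-axis; with |ZD| = 27.8, D = (-15.60, 3.657). Then |RD| = |D − R| = 1.288.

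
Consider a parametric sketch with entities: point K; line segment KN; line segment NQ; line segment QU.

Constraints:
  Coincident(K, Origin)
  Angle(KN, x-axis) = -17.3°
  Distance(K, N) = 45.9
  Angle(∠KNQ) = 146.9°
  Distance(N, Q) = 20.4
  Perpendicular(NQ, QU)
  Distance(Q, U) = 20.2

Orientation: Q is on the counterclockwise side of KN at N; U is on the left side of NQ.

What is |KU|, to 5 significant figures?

59.052

∠KNQ = 146.9°, so NQ runs at -17.3° + (180° − 146.9°) = 15.800° from the x-axis; with |NQ| = 20.4, Q = N + 20.4·(cos 15.800°, sin 15.800°) = (63.453, -8.0950). NQ ⟂ QU; with |QU| = 20.2 on the left of NQ, U = Q + 20.2·(-0.27228, 0.96222) = (57.953, 11.342). Then |KU| = |U − K| = 59.052.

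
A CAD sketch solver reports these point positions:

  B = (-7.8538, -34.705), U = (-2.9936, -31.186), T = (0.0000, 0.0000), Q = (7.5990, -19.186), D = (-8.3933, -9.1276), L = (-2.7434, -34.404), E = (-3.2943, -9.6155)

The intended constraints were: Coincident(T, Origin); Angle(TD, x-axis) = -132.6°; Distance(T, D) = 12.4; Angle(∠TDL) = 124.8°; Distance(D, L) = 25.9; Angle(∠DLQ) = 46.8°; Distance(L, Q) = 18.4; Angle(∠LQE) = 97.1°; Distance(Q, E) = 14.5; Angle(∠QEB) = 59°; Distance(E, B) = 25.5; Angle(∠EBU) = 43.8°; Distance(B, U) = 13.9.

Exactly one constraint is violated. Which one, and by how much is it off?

Distance(B, U) = 13.9 — off by 7.90.

T = (0.00, 0.00) ✓; TD at -132.6° ✓; |TD| = 12.40 ✓; ∠TDL = 124.8° ✓; |DL| = 25.90 ✓; ∠DLQ = 46.80° ✓; |LQ| = 18.40 ✓; ∠LQE = 97.10° ✓; |QE| = 14.50 ✓; ∠QEB = 59.00° ✓; |EB| = 25.50 ✓; ∠EBU = 43.79° ✓; |BU| = 6.000 ✗.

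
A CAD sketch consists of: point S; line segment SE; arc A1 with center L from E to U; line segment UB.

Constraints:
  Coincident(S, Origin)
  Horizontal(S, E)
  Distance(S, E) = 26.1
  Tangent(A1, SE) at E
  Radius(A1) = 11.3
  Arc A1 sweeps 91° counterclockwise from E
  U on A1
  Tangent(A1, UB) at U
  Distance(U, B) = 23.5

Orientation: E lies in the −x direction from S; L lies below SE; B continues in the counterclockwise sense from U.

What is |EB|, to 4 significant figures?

36.65

S is at the origin; SE is horizontal with |SE| = 26.1 and E on the −x side, so E = (-26.10, 0.000). Since A1 is tangent to SE there, LE ⟂ SE, so L = E + (0, -11.3) = (-26.10, -11.30). On A1, E sits at bearing 90° from L; a 91° counterclockwise sweep puts U at bearing 181°, so U = L + 11.3·(cos 181°, sin 181°) = (-37.40, -11.50). Tangency of A1 to UB means the radius LU is perpendicular to UB, so UB runs along (−sin 181°, cos 181°); with |UB| = 23.5, B = (-36.99, -34.99). Then |EB| = |B − E| = 36.65.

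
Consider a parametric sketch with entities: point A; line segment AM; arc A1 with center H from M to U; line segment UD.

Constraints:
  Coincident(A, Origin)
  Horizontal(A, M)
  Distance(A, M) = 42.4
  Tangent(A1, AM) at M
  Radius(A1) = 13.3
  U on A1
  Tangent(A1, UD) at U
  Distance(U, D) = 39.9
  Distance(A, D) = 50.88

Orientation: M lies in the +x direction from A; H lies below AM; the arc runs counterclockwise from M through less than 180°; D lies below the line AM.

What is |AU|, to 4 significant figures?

31.14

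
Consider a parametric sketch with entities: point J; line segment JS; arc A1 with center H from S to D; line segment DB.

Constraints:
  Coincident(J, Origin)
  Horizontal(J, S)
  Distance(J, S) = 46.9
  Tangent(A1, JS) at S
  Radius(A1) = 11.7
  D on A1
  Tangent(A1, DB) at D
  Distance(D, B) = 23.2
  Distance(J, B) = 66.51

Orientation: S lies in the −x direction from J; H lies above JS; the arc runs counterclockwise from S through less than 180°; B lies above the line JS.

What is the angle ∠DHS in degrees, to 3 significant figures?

137°

Checks: |JS| = 46.90 ✓; |HD| = 11.70 ✓; ∠(HD, DB) = 90.00° ✓; |DB| = 23.20 ✓; |JB| = 66.51 ✓.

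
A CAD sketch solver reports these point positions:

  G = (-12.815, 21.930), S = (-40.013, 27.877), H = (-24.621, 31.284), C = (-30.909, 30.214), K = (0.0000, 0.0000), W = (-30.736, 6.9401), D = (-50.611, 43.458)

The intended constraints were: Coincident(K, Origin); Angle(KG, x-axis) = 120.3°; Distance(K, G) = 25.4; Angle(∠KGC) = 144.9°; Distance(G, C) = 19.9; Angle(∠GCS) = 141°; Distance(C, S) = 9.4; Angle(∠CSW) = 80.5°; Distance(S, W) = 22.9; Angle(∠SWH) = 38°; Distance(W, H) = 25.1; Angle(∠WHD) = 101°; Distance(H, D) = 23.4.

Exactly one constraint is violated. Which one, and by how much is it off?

Distance(H, D) = 23.4 — off by 5.30.

K = (0.00, 0.00) ✓; KG at 120.3° ✓; |KG| = 25.40 ✓; ∠KGC = 144.9° ✓; |GC| = 19.90 ✓; ∠GCS = 141.0° ✓; |CS| = 9.399 ✓; ∠CSW = 80.50° ✓; |SW| = 22.90 ✓; ∠SWH = 38.00° ✓; |WH| = 25.10 ✓; ∠WHD = 101.0° ✓; |HD| = 28.70 ✗.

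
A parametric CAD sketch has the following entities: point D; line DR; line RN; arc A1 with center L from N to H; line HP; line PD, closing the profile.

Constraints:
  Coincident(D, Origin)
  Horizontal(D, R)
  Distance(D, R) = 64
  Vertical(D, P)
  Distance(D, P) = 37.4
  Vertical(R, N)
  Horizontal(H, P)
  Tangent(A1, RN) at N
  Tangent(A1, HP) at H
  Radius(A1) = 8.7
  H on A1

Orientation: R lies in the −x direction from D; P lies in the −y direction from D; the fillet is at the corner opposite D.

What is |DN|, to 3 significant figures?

70.1

D is at the origin; D and R share the same y with |DR| = 64.0 and R on the −x side, so R = (-64.0, 0.00). DP is vertical with |DP| = 37.4 and P on the −y side, so P = (0.00, -37.4). The virtual corner opposite D is at (-64.0, -37.4). Tangency of A1 to RN means the radius LN is perpendicular to RN and since A1 is tangent to HP there, LH ⟂ HP, with radius 8.7, so the center L sits 8.7 in from both sides at L = (-55.3, -28.7). That places the tangent points at N = (-64.0, -28.7) on RN and H = (-55.3, -37.4) on HP. Then |DN| = |N − D| = 70.1.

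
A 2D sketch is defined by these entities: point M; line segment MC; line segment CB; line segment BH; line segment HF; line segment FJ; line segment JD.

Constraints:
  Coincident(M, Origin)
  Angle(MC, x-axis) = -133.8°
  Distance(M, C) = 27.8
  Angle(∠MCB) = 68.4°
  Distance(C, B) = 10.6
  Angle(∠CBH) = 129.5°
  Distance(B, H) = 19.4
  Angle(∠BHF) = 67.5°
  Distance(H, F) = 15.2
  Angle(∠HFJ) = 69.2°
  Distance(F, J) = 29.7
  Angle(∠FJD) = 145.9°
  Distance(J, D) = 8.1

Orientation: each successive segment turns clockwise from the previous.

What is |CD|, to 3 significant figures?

22.6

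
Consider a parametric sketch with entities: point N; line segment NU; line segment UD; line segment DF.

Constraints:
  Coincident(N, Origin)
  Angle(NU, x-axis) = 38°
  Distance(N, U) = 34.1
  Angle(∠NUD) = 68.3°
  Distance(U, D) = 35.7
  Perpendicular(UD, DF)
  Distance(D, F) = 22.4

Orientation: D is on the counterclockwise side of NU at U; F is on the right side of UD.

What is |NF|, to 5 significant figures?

58.807

N is at the origin; NU runs at 38.0° with length 34.1, so U = 34.1·(cos 38.0°, sin 38.0°) = (26.871, 20.994). ∠NUD = 68.3°, so UD runs at 38.0° + (180° − 68.3°) = 149.70° from the x-axis; with |UD| = 35.7, D = U + 35.7·(cos 149.70°, sin 149.70°) = (-3.9521, 39.006). The perpendicularity gives DF at right angles to UD; with |DF| = 22.4 on the right of UD, F = D + 22.4·(0.50453, 0.86340) = (7.3494, 58.346). Then |NF| = |F − N| = 58.807.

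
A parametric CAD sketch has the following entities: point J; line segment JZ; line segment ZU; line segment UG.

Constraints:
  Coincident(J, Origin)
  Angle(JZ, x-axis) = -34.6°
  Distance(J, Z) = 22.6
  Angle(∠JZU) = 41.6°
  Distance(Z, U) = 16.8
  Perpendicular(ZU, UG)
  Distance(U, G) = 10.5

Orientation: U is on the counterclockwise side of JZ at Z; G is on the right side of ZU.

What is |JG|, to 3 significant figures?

25.5

J is at the origin; JZ runs at -34.6° with length 22.6, so Z = 22.6·(cos -34.6°, sin -34.6°) = (18.6, -12.8). ∠JZU = 41.6°, so ZU runs at -34.6° + (180° − 41.6°) = 104° from the x-axis; with |ZU| = 16.8, U = Z + 16.8·(cos 104°, sin 104°) = (14.6, 3.48). The perpendicularity gives UG at right angles to ZU; with |UG| = 10.5 on the right of ZU, G = U + 10.5·(0.971, 0.239) = (24.8, 5.99). Then |JG| = |G − J| = 25.5.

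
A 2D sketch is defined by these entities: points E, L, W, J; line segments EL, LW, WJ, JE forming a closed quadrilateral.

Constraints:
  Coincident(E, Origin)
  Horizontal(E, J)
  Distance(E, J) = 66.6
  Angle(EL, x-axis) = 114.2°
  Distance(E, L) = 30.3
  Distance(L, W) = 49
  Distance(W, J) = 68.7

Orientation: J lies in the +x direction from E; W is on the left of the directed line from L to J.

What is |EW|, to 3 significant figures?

62.6

Checks: |LW| = 49.00 ✓; |WJ| = 68.70 ✓.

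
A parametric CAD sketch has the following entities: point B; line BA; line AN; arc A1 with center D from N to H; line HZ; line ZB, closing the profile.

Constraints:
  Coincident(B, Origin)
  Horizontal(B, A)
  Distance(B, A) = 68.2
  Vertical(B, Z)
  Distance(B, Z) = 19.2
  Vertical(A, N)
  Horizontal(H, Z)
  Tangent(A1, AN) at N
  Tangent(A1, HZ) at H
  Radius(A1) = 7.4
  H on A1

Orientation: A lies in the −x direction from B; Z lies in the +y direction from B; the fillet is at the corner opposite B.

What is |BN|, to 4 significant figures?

69.21

B is at the origin; BA is horizontal with |BA| = 68.2 and A on the −x side, so A = (-68.20, 0.000). BZ is vertical with |BZ| = 19.2 and Z on the +y side, so Z = (0.000, 19.20). The virtual corner opposite B is at (-68.20, 19.20). Tangency of A1 to AN means the radius DN is perpendicular to AN and A1 meets HZ tangentially, so DH is at right angles to HZ, with radius 7.4, so the center D sits 7.4 in from both sides at D = (-60.80, 11.80). That places the tangent points at N = (-68.20, 11.80) on AN and H = (-60.80, 19.20) on HZ. Then |BN| = |N − B| = 69.21.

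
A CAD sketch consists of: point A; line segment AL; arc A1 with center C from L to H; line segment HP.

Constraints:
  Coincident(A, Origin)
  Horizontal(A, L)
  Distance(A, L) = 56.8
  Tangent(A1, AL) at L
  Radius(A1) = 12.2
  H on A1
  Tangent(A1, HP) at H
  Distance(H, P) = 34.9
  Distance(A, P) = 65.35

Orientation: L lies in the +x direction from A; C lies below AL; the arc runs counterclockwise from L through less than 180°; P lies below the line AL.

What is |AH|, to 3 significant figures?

46.3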